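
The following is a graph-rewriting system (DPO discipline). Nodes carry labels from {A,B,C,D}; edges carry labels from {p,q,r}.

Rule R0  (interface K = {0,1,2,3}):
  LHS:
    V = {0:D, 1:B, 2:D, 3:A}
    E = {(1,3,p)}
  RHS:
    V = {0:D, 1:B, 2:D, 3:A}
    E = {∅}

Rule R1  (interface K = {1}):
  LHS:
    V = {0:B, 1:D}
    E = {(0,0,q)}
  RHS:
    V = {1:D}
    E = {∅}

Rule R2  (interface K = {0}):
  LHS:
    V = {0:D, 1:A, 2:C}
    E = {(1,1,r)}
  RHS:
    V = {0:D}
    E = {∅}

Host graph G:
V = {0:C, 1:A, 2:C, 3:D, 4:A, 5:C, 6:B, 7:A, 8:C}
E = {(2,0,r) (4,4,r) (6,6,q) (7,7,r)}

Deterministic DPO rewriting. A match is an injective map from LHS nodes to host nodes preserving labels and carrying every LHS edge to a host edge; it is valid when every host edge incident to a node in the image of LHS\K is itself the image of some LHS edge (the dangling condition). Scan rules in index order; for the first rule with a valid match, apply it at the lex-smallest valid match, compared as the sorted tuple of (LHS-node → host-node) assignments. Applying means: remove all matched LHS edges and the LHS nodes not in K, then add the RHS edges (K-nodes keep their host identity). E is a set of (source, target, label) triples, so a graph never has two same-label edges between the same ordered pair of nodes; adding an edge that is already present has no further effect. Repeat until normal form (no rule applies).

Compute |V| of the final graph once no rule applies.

initial: |V|=9 |E|=4  E = 2-r->0 4-r->4 6-q->6 7-r->7
step 1: apply R1 at {0↦6, 1↦3}  → |V|=8 |E|=3  E = 2-r->0 4-r->4 7-r->7
step 2: apply R2 at {0↦3, 1↦4, 2↦5}  → |V|=6 |E|=2  E = 2-r->0 7-r->7
step 3: apply R2 at {0↦3, 1↦7, 2↦8}  → |V|=4 |E|=1  E = 2-r->0
normal form: no rule applies after step 3
NF nodes: {0:C, 1:A, 2:C, 3:D}

Answer: 4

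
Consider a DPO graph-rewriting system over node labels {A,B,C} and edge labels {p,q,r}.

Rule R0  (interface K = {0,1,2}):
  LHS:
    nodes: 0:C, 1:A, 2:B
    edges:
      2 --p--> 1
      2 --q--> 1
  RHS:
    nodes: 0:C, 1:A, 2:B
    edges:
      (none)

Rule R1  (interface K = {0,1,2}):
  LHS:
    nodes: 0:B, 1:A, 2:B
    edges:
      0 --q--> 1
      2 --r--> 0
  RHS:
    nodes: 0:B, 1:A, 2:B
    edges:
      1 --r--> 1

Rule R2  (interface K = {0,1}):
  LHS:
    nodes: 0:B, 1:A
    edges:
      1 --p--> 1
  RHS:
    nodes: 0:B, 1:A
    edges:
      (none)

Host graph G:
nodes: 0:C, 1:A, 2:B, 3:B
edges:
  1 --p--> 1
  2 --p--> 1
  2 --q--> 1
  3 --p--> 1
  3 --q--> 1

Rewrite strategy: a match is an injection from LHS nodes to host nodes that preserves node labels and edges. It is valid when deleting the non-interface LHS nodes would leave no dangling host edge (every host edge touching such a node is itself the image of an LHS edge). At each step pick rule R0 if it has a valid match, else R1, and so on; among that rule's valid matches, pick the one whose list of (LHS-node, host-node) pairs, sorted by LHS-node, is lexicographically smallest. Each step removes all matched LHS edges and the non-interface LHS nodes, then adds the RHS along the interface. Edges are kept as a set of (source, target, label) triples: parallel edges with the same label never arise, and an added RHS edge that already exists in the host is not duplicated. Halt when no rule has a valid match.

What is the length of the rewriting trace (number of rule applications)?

Answer: 3

Derivation:
start.  V:4 E:5  edges: 1-p->1 2-p->1 2-q->1 3-p->1 3-q->1
1. fire R0 via {0↦0, 1↦1, 2↦2}  →  V:4 E:3  edges: 1-p->1 3-p->1 3-q->1
2. fire R0 via {0↦0, 1↦1, 2↦3}  →  V:4 E:1  edges: 1-p->1
3. fire R2 via {0↦2, 1↦1}  →  V:4 E:0  edges: ∅
normal form: no rule applies after step 3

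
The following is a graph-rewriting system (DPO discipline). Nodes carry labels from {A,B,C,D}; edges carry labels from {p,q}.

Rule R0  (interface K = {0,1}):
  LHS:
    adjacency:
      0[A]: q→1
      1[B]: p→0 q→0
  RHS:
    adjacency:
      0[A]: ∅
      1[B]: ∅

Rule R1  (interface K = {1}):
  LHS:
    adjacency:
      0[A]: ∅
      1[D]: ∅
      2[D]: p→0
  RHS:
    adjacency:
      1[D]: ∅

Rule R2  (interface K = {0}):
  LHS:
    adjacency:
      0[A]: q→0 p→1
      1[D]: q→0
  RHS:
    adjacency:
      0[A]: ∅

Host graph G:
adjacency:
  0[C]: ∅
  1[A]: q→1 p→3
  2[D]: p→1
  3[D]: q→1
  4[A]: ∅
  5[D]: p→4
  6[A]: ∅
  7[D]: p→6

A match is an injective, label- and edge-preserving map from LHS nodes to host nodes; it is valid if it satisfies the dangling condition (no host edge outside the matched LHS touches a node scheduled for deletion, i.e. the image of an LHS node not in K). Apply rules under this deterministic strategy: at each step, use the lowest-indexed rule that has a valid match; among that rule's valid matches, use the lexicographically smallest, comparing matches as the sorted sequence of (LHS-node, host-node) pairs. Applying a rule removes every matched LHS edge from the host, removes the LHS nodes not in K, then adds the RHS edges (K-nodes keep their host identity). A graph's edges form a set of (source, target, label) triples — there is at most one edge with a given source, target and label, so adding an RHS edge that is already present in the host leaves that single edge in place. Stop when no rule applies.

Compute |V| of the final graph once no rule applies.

Answer: 3

Steps:
[0] host  ⇒  8 nodes, 6 edges  {1-q->1 1-p->3 2-p->1 3-q->1 5-p->4 7-p->6}
[1] R1 @ {0↦4, 1↦2, 2↦5}  ⇒  6 nodes, 5 edges  {1-q->1 1-p->3 2-p->1 3-q->1 7-p->6}
[2] R1 @ {0↦6, 1↦2, 2↦7}  ⇒  4 nodes, 4 edges  {1-q->1 1-p->3 2-p->1 3-q->1}
[3] R2 @ {0↦1, 1↦3}  ⇒  3 nodes, 1 edges  {2-p->1}
halt: no rule applies after step 3
NF nodes: {0:C, 1:A, 2:D}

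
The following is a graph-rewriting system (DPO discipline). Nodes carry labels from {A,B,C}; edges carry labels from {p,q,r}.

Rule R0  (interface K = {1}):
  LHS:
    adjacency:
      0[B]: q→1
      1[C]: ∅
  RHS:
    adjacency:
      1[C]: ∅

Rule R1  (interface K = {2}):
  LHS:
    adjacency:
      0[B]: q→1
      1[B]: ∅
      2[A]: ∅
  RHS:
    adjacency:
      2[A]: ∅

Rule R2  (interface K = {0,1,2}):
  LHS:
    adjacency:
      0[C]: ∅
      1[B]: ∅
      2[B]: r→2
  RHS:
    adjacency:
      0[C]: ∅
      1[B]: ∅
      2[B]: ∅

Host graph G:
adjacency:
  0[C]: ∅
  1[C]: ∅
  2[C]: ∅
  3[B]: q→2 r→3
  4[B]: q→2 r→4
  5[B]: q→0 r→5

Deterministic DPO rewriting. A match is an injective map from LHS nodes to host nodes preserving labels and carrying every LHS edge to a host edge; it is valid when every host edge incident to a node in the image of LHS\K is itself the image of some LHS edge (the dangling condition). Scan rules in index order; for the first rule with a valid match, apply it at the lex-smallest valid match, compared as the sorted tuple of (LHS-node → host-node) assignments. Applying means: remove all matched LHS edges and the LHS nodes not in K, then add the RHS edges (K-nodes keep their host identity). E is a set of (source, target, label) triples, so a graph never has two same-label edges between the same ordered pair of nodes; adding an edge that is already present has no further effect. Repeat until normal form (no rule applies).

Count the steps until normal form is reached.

initial: |V|=6 |E|=6  E = 3-q->2 3-r->3 4-q->2 4-r->4 5-q->0 5-r->5
step 1: apply R2 at {0↦0, 1↦3, 2↦4}  → |V|=6 |E|=5  E = 3-q->2 3-r->3 4-q->2 5-q->0 5-r->5
step 2: apply R0 at {0↦4, 1↦2}  → |V|=5 |E|=4  E = 3-q->2 3-r->3 5-q->0 5-r->5
step 3: apply R2 at {0↦0, 1↦3, 2↦5}  → |V|=5 |E|=3  E = 3-q->2 3-r->3 5-q->0
step 4: apply R0 at {0↦5, 1↦0}  → |V|=4 |E|=2  E = 3-q->2 3-r->3
final graph: no rule applies after step 4

Answer: 4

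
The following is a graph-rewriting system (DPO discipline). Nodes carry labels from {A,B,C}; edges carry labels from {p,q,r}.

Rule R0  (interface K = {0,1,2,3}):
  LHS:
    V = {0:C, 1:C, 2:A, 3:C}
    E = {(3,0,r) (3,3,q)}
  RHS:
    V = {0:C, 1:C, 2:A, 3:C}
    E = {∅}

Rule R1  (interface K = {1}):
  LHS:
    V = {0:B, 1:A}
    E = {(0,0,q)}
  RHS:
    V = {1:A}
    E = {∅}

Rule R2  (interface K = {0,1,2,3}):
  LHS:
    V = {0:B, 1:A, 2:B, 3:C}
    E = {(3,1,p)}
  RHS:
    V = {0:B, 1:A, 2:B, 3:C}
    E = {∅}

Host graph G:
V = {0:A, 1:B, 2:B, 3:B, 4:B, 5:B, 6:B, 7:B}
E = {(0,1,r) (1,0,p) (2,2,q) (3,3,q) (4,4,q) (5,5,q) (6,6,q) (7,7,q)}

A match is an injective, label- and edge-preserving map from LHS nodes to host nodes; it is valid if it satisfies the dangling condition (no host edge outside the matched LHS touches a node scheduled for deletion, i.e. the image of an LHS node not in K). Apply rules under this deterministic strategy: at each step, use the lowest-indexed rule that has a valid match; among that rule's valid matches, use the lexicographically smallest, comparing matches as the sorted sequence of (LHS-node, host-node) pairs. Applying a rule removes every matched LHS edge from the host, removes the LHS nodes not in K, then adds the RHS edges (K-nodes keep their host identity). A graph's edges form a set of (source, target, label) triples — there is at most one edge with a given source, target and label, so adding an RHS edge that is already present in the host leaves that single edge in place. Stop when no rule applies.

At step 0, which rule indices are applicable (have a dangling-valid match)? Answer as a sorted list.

Answer: [R1]

Rewrite trace:
R0: no valid match — LHS pattern not found
R1: 6 valid matches — {0↦2, 1↦0}, {0↦3, 1↦0}, {0↦4, 1↦0} (+3 more)
R2: no valid match — LHS pattern not found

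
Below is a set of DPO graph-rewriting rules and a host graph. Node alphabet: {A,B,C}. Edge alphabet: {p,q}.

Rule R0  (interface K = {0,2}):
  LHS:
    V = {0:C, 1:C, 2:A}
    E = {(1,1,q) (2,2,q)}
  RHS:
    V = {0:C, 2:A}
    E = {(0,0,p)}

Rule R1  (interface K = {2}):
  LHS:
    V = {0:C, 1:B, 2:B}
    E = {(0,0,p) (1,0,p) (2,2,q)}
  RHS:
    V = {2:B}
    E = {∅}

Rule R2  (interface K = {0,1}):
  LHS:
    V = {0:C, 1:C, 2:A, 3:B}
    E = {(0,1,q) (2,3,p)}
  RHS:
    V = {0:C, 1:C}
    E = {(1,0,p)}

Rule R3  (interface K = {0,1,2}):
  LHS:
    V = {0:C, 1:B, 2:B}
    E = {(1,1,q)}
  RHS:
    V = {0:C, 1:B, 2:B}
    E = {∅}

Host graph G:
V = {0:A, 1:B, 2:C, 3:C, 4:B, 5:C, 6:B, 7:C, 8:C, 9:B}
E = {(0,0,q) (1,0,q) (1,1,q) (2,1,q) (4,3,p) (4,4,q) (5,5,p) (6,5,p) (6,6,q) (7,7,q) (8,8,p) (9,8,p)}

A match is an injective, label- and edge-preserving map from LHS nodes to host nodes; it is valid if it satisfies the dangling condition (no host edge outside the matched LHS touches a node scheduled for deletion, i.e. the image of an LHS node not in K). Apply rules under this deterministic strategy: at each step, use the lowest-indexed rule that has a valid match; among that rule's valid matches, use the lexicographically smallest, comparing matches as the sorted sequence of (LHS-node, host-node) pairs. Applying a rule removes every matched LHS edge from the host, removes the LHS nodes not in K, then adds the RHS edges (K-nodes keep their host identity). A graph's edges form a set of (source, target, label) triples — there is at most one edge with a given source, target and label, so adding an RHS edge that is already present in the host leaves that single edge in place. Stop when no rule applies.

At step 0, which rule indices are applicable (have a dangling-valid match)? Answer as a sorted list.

Answer: [R0,R1,R3]

Steps:
R0: 4 valid matches — {0↦2, 1↦7, 2↦0}, {0↦3, 1↦7, 2↦0}, {0↦5, 1↦7, 2↦0} (+1 more)
R1: 3 valid matches — {0↦8, 1↦9, 2↦1}, {0↦8, 1↦9, 2↦4}, {0↦8, 1↦9, 2↦6}
R2: no valid match — LHS pattern not found
R3: 45 valid matches — {0↦2, 1↦1, 2↦4}, {0↦2, 1↦1, 2↦6}, {0↦2, 1↦1, 2↦9} (+42 more)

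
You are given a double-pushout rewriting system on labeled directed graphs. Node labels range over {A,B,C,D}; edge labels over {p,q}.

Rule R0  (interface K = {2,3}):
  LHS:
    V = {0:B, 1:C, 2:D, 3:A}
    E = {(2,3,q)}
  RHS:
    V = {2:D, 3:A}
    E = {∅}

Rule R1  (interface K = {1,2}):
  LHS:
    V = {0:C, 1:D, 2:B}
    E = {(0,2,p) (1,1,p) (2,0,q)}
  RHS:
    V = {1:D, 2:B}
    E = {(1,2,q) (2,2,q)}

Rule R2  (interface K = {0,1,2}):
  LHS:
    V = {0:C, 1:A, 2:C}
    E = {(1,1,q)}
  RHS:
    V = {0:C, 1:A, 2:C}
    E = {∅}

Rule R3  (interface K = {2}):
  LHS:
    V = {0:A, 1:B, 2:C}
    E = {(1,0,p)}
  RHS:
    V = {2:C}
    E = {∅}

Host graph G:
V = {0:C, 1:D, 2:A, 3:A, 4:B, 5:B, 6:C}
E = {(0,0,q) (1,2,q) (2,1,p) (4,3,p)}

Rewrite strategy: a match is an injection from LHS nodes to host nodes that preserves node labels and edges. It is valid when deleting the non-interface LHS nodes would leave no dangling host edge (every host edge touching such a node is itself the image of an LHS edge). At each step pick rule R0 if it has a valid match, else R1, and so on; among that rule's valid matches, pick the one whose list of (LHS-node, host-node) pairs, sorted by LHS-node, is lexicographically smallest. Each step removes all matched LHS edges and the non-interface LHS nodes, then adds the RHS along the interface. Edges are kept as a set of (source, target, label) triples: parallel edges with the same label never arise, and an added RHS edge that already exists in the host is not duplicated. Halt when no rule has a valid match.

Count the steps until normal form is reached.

Answer: 2

Derivation:
initial: |V|=7 |E|=4  E = 0-q->0 1-q->2 2-p->1 4-p->3
step 1: apply R0 at {0↦5, 1↦6, 2↦1, 3↦2}  → |V|=5 |E|=3  E = 0-q->0 2-p->1 4-p->3
step 2: apply R3 at {0↦3, 1↦4, 2↦0}  → |V|=3 |E|=2  E = 0-q->0 2-p->1
final graph: no rule applies after step 2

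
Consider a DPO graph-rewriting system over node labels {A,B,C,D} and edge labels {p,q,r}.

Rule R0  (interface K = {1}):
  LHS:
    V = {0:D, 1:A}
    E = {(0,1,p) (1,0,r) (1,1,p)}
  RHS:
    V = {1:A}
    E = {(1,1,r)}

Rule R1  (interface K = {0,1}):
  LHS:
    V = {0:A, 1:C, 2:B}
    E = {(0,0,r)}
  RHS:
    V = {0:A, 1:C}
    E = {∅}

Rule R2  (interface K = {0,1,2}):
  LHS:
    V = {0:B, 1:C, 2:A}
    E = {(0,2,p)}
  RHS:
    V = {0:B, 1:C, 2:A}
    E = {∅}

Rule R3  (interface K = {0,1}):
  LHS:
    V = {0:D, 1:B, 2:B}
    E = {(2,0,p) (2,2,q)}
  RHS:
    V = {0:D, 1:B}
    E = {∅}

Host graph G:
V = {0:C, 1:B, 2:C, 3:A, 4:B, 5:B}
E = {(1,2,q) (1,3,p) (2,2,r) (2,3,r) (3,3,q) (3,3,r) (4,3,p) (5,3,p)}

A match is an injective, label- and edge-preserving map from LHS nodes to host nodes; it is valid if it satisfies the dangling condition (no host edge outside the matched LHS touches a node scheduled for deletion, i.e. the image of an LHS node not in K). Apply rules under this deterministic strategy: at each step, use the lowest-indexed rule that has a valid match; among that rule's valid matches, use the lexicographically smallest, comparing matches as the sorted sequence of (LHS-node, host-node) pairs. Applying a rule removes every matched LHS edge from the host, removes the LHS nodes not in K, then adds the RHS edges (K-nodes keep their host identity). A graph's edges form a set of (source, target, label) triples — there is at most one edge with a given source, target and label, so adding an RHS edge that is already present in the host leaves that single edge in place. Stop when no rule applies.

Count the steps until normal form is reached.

Answer: 4

Derivation:
initial: |V|=6 |E|=8  E = 1-q->2 1-p->3 2-r->2 2-r->3 3-q->3 3-r->3 4-p->3 5-p->3
step 1: apply R2 at {0↦1, 1↦0, 2↦3}  → |V|=6 |E|=7  E = 1-q->2 2-r->2 2-r->3 3-q->3 3-r->3 4-p->3 5-p->3
step 2: apply R2 at {0↦4, 1↦0, 2↦3}  → |V|=6 |E|=6  E = 1-q->2 2-r->2 2-r->3 3-q->3 3-r->3 5-p->3
step 3: apply R1 at {0↦3, 1↦0, 2↦4}  → |V|=5 |E|=5  E = 1-q->2 2-r->2 2-r->3 3-q->3 5-p->3
step 4: apply R2 at {0↦5, 1↦0, 2↦3}  → |V|=5 |E|=4  E = 1-q->2 2-r->2 2-r->3 3-q->3
normal form: no rule applies after step 4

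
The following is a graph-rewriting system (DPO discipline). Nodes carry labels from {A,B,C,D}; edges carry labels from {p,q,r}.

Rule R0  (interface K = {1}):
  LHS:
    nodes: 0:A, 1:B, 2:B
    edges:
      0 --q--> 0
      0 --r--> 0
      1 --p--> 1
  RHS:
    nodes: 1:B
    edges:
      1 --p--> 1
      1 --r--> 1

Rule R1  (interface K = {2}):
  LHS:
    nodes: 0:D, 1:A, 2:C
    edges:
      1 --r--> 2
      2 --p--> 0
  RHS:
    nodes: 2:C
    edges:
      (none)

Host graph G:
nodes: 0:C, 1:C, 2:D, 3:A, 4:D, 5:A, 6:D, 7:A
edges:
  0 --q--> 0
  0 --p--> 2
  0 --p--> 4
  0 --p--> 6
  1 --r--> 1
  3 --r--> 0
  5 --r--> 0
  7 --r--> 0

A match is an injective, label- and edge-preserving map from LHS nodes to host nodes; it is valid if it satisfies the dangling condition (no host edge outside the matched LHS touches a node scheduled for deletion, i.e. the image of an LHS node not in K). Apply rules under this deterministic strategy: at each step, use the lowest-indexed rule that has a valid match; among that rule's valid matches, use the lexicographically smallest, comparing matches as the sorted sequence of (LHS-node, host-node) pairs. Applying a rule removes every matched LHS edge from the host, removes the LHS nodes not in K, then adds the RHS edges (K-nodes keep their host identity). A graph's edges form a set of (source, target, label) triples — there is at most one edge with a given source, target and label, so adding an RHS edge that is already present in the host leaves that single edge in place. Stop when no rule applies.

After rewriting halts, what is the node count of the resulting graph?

Answer: 2

Derivation:
initial: |V|=8 |E|=8  E = 0-q->0 0-p->2 0-p->4 0-p->6 1-r->1 3-r->0 5-r->0 7-r->0
step 1: apply R1 at {0↦2, 1↦3, 2↦0}  → |V|=6 |E|=6  E = 0-q->0 0-p->4 0-p->6 1-r->1 5-r->0 7-r->0
step 2: apply R1 at {0↦4, 1↦5, 2↦0}  → |V|=4 |E|=4  E = 0-q->0 0-p->6 1-r->1 7-r->0
step 3: apply R1 at {0↦6, 1↦7, 2↦0}  → |V|=2 |E|=2  E = 0-q->0 1-r->1
normal form: no rule applies after step 3
NF nodes: {0:C, 1:C}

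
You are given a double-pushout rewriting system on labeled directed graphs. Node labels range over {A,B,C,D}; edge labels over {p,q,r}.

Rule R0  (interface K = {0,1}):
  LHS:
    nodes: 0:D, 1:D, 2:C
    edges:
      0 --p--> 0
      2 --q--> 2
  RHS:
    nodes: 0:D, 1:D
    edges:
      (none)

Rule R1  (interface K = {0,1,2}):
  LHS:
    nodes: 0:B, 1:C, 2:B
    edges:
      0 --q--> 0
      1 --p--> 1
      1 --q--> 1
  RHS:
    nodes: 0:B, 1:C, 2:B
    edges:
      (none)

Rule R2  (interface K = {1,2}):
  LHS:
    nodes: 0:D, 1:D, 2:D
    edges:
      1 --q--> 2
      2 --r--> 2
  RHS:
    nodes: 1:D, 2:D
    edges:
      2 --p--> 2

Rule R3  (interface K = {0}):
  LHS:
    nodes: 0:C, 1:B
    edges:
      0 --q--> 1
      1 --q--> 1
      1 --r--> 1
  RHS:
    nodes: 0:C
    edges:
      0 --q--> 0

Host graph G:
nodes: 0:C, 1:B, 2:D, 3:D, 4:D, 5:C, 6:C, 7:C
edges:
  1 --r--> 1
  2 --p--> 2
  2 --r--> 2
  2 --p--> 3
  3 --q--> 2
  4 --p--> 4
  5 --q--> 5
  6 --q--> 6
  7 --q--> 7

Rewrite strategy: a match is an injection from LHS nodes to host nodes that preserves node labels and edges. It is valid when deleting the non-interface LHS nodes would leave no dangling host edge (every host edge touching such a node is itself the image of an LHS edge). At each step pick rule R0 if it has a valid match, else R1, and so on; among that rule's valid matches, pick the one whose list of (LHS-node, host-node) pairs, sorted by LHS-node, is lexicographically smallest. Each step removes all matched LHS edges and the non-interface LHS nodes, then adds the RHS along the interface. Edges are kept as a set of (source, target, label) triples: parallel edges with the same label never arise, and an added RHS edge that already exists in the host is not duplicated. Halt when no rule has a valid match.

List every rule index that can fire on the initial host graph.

R0: 12 valid matches — {0↦2, 1↦3, 2↦5}, {0↦2, 1↦3, 2↦6}, {0↦2, 1↦3, 2↦7} (+9 more)
R1: no valid match — LHS pattern not found
R2: no valid match — 1 raw match, all fail dangling condition
R3: no valid match — LHS pattern not found

Answer: [R0]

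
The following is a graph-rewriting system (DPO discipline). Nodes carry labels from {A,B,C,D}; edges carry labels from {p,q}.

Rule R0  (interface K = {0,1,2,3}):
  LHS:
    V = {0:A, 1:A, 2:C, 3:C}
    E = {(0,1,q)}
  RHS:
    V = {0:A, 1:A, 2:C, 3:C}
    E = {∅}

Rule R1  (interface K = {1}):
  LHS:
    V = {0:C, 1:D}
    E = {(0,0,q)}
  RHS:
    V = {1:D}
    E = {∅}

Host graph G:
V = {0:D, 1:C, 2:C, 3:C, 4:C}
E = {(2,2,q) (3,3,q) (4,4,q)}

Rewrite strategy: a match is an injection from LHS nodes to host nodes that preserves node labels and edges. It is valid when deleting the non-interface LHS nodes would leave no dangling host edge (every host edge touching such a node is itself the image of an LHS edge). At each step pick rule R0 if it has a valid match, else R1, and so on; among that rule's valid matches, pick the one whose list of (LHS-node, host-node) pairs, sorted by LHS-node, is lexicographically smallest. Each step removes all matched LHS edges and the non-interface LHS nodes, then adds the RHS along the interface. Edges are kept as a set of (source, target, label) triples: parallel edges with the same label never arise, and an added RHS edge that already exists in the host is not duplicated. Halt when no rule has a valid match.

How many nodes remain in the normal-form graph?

Answer: 2

Rewrite trace:
[0] host  ⇒  5 nodes, 3 edges  {2-q->2 3-q->3 4-q->4}
[1] R1 @ {0↦2, 1↦0}  ⇒  4 nodes, 2 edges  {3-q->3 4-q->4}
[2] R1 @ {0↦3, 1↦0}  ⇒  3 nodes, 1 edges  {4-q->4}
[3] R1 @ {0↦4, 1↦0}  ⇒  2 nodes, 0 edges  {∅}
normal form: no rule applies after step 3
NF nodes: {0:D, 1:C}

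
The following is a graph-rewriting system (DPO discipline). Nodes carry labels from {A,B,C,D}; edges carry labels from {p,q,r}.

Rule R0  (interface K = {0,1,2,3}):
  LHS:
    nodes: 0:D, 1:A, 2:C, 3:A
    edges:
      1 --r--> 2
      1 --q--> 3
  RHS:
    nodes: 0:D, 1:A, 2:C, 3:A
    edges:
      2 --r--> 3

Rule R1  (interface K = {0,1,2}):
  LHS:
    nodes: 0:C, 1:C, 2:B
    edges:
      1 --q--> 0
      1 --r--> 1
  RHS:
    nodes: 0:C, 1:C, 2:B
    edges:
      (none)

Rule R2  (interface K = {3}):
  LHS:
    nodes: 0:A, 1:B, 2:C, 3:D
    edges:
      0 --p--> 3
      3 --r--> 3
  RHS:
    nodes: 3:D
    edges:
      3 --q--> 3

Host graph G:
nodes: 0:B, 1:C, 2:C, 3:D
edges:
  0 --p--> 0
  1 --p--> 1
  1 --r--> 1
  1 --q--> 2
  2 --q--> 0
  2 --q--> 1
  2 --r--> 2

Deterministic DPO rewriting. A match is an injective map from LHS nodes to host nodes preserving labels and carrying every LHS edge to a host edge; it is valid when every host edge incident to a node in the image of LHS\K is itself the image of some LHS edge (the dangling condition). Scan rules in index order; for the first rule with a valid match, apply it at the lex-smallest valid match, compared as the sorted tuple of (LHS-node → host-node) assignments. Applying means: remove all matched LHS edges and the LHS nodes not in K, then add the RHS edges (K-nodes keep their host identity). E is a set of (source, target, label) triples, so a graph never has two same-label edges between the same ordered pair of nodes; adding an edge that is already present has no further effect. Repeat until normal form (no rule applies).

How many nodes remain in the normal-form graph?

Answer: 4

Rewrite trace:
start.  V:4 E:7  edges: 0-p->0 1-p->1 1-r->1 1-q->2 2-q->0 2-q->1 2-r->2
1. fire R1 via {0↦1, 1↦2, 2↦0}  →  V:4 E:5  edges: 0-p->0 1-p->1 1-r->1 1-q->2 2-q->0
2. fire R1 via {0↦2, 1↦1, 2↦0}  →  V:4 E:3  edges: 0-p->0 1-p->1 2-q->0
final graph: no rule applies after step 2
NF nodes: {0:B, 1:C, 2:C, 3:D}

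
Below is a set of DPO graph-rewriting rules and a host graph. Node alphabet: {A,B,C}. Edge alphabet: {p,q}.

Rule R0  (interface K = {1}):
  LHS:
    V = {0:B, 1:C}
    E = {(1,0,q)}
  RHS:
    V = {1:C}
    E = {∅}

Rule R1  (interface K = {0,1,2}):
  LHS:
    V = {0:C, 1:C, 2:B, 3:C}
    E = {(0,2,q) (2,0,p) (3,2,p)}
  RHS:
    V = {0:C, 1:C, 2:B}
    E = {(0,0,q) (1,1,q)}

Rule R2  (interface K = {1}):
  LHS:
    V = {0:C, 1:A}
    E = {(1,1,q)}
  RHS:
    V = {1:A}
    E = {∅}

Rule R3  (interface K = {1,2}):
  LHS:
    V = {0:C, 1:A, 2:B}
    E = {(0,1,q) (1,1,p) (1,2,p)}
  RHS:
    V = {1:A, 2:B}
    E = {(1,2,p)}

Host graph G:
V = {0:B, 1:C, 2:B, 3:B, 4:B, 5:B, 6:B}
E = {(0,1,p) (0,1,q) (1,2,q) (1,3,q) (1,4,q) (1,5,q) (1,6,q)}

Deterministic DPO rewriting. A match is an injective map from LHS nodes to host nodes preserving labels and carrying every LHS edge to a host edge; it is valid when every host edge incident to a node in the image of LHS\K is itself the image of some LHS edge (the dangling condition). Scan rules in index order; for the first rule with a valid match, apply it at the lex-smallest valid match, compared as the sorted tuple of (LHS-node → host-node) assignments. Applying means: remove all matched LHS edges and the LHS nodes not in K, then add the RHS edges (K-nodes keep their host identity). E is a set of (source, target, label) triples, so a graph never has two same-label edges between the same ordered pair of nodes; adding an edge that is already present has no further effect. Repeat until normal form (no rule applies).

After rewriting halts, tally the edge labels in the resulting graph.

Answer: p:1 q:1

Steps:
start.  V:7 E:7  edges: 0-p->1 0-q->1 1-q->2 1-q->3 1-q->4 1-q->5 1-q->6
1. fire R0 via {0↦2, 1↦1}  →  V:6 E:6  edges: 0-p->1 0-q->1 1-q->3 1-q->4 1-q->5 1-q->6
2. fire R0 via {0↦3, 1↦1}  →  V:5 E:5  edges: 0-p->1 0-q->1 1-q->4 1-q->5 1-q->6
3. fire R0 via {0↦4, 1↦1}  →  V:4 E:4  edges: 0-p->1 0-q->1 1-q->5 1-q->6
4. fire R0 via {0↦5, 1↦1}  →  V:3 E:3  edges: 0-p->1 0-q->1 1-q->6
5. fire R0 via {0↦6, 1↦1}  →  V:2 E:2  edges: 0-p->1 0-q->1
final graph: no rule applies after step 5
NF edges: [(0, 1, 'p'), (0, 1, 'q')]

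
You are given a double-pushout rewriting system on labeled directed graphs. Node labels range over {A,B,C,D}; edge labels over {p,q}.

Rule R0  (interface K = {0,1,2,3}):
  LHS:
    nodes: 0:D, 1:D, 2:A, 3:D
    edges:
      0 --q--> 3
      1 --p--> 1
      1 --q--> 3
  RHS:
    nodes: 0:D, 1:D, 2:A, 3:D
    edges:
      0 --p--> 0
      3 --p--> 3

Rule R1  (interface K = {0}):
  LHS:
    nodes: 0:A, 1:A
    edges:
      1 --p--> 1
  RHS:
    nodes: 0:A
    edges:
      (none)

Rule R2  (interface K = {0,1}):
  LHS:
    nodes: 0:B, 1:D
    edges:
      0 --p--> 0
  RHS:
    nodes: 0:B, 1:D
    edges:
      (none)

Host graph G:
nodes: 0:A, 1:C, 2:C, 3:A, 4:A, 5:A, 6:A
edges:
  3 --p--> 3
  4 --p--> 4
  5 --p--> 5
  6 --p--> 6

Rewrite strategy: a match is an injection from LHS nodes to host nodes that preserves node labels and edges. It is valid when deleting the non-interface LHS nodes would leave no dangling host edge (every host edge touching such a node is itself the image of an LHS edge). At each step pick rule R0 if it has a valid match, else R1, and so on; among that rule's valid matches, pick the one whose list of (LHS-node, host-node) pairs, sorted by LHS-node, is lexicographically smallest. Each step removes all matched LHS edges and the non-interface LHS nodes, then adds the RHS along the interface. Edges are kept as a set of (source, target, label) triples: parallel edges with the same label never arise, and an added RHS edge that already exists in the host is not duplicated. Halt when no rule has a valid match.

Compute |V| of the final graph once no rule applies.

Answer: 3

Derivation:
[0] host  ⇒  7 nodes, 4 edges  {3-p->3 4-p->4 5-p->5 6-p->6}
[1] R1 @ {0↦0, 1↦3}  ⇒  6 nodes, 3 edges  {4-p->4 5-p->5 6-p->6}
[2] R1 @ {0↦0, 1↦4}  ⇒  5 nodes, 2 edges  {5-p->5 6-p->6}
[3] R1 @ {0↦0, 1↦5}  ⇒  4 nodes, 1 edges  {6-p->6}
[4] R1 @ {0↦0, 1↦6}  ⇒  3 nodes, 0 edges  {∅}
normal form: no rule applies after step 4
NF nodes: {0:A, 1:C, 2:C}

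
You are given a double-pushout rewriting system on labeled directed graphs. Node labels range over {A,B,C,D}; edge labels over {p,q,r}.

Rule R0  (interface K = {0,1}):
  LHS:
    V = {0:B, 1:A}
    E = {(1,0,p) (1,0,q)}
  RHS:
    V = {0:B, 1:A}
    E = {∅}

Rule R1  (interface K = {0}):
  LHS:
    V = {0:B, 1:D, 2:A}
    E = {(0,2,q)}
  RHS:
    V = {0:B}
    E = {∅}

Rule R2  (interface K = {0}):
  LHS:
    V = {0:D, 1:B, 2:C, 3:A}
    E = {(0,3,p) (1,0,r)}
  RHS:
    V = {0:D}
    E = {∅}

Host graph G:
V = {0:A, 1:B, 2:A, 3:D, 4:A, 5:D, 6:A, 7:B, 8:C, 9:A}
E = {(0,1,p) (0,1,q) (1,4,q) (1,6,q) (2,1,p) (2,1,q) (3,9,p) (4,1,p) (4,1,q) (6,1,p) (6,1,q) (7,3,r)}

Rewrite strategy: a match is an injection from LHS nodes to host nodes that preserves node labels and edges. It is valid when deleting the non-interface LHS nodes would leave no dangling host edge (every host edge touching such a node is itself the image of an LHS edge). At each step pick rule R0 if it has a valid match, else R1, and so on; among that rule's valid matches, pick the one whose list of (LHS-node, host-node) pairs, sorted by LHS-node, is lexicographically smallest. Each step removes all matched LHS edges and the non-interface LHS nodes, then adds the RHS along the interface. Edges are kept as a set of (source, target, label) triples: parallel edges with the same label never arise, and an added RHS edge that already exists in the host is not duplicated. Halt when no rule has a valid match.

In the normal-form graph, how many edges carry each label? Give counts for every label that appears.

[0] host  ⇒  10 nodes, 12 edges  {0-p->1 0-q->1 1-q->4 1-q->6 2-p->1 2-q->1 3-p->9 4-p->1 4-q->1 6-p->1 6-q->1 7-r->3}
[1] R0 @ {0↦1, 1↦0}  ⇒  10 nodes, 10 edges  {1-q->4 1-q->6 2-p->1 2-q->1 3-p->9 4-p->1 4-q->1 6-p->1 6-q->1 7-r->3}
[2] R0 @ {0↦1, 1↦2}  ⇒  10 nodes, 8 edges  {1-q->4 1-q->6 3-p->9 4-p->1 4-q->1 6-p->1 6-q->1 7-r->3}
[3] R0 @ {0↦1, 1↦4}  ⇒  10 nodes, 6 edges  {1-q->4 1-q->6 3-p->9 6-p->1 6-q->1 7-r->3}
[4] R0 @ {0↦1, 1↦6}  ⇒  10 nodes, 4 edges  {1-q->4 1-q->6 3-p->9 7-r->3}
[5] R1 @ {0↦1, 1↦5, 2↦4}  ⇒  8 nodes, 3 edges  {1-q->6 3-p->9 7-r->3}
[6] R2 @ {0↦3, 1↦7, 2↦8, 3↦9}  ⇒  5 nodes, 1 edges  {1-q->6}
[7] R1 @ {0↦1, 1↦3, 2↦6}  ⇒  3 nodes, 0 edges  {∅}
normal form: no rule applies after step 7
NF edges: []

Answer: (no edges)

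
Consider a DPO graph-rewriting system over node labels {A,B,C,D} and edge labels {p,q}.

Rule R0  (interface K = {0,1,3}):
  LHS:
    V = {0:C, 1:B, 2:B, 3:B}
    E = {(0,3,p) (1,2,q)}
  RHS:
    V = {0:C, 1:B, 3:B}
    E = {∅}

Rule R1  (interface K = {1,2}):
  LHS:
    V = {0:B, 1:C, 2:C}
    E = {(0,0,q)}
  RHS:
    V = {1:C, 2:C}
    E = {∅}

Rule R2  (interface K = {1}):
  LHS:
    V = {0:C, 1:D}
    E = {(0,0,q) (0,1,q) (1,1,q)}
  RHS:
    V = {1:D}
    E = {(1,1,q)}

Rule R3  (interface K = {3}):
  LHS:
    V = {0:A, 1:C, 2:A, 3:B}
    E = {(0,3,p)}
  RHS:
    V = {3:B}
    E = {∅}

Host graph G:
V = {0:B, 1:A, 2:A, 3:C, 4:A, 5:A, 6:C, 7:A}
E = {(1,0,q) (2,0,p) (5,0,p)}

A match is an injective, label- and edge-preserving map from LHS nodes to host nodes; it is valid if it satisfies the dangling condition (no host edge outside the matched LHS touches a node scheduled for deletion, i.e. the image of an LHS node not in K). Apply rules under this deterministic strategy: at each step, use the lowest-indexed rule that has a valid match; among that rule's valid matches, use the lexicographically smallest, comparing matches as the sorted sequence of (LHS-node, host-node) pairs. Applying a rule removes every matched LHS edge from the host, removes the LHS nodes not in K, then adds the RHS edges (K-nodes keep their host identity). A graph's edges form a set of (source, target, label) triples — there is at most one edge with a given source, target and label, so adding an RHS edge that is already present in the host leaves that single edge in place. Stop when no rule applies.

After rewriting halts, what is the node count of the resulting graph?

[0] host  ⇒  8 nodes, 3 edges  {1-q->0 2-p->0 5-p->0}
[1] R3 @ {0↦2, 1↦3, 2↦4, 3↦0}  ⇒  5 nodes, 2 edges  {1-q->0 5-p->0}
[2] R3 @ {0↦5, 1↦6, 2↦7, 3↦0}  ⇒  2 nodes, 1 edges  {1-q->0}
final graph: no rule applies after step 2
NF nodes: {0:B, 1:A}

Answer: 2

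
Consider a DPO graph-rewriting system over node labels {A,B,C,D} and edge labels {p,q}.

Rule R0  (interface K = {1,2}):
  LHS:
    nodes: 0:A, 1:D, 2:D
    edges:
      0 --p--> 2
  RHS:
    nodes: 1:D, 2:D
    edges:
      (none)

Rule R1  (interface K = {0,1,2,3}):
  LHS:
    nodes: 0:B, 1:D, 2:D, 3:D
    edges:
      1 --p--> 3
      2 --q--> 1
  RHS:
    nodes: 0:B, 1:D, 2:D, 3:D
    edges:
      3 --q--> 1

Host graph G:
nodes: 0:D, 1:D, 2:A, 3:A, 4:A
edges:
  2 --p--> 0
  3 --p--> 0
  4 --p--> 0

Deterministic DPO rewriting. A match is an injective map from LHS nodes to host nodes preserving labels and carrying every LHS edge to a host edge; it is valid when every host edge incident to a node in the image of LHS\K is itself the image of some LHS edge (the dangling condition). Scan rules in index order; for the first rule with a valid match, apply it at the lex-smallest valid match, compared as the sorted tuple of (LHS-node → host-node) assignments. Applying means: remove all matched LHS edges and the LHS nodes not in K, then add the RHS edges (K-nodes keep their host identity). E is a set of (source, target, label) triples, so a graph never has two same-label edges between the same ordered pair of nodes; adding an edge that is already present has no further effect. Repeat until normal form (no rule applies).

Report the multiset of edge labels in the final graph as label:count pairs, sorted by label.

[0] host  ⇒  5 nodes, 3 edges  {2-p->0 3-p->0 4-p->0}
[1] R0 @ {0↦2, 1↦1, 2↦0}  ⇒  4 nodes, 2 edges  {3-p->0 4-p->0}
[2] R0 @ {0↦3, 1↦1, 2↦0}  ⇒  3 nodes, 1 edges  {4-p->0}
[3] R0 @ {0↦4, 1↦1, 2↦0}  ⇒  2 nodes, 0 edges  {∅}
halt: no rule applies after step 3
NF edges: []

Answer: (no edges)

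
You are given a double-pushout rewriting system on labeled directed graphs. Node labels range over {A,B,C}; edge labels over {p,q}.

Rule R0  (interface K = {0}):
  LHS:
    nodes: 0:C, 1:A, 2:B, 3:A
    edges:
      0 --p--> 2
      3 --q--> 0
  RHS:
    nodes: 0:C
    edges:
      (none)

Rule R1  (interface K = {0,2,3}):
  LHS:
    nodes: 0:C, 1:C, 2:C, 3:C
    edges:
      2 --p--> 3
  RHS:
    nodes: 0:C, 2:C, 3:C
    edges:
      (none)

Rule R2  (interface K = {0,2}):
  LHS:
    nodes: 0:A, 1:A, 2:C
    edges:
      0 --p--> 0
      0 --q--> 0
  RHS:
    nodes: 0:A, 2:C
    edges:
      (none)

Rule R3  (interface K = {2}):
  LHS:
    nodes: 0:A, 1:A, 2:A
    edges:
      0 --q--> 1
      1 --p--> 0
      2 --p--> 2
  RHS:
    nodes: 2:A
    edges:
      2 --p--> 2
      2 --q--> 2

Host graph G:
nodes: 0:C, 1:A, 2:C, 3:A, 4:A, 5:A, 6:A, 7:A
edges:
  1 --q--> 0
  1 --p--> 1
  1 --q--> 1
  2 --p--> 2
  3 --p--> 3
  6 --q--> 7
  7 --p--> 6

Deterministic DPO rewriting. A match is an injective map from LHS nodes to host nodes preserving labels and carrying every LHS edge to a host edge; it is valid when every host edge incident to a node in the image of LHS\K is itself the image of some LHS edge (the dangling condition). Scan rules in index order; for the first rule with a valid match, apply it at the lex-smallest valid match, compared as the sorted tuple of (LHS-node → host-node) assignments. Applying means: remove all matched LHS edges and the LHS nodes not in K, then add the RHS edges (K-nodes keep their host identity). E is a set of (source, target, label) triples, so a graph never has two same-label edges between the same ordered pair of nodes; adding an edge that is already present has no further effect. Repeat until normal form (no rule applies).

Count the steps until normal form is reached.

start.  V:8 E:7  edges: 1-q->0 1-p->1 1-q->1 2-p->2 3-p->3 6-q->7 7-p->6
1. fire R2 via {0↦1, 1↦4, 2↦0}  →  V:7 E:5  edges: 1-q->0 2-p->2 3-p->3 6-q->7 7-p->6
2. fire R3 via {0↦6, 1↦7, 2↦3}  →  V:5 E:4  edges: 1-q->0 2-p->2 3-p->3 3-q->3
3. fire R2 via {0↦3, 1↦5, 2↦0}  →  V:4 E:2  edges: 1-q->0 2-p->2
normal form: no rule applies after step 3

Answer: 3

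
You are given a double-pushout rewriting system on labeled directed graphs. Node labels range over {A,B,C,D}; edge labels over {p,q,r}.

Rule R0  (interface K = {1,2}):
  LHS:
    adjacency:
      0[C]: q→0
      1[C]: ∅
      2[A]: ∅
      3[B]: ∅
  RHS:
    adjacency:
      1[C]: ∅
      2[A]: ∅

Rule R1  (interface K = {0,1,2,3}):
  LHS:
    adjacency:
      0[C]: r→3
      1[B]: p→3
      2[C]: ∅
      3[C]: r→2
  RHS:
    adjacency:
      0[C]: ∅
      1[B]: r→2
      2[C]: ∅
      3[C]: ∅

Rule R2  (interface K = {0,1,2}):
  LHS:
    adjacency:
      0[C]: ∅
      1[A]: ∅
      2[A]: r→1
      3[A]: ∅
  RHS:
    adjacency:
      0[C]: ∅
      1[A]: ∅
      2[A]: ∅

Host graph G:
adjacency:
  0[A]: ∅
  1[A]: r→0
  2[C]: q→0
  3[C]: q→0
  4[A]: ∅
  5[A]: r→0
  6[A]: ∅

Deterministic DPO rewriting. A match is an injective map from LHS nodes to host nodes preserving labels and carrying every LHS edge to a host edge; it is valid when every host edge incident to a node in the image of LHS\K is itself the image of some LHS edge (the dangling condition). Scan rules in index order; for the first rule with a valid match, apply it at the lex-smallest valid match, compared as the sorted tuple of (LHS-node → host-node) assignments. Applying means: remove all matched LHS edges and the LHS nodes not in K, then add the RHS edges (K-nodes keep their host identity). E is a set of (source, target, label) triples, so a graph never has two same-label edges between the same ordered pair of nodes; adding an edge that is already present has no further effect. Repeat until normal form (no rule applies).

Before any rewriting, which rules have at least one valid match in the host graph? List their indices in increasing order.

R0: no valid match — LHS pattern not found
R1: no valid match — LHS pattern not found
R2: 8 valid matches — {0↦2, 1↦0, 2↦1, 3↦4}, {0↦2, 1↦0, 2↦1, 3↦6}, {0↦2, 1↦0, 2↦5, 3↦4} (+5 more)

Answer: [R2]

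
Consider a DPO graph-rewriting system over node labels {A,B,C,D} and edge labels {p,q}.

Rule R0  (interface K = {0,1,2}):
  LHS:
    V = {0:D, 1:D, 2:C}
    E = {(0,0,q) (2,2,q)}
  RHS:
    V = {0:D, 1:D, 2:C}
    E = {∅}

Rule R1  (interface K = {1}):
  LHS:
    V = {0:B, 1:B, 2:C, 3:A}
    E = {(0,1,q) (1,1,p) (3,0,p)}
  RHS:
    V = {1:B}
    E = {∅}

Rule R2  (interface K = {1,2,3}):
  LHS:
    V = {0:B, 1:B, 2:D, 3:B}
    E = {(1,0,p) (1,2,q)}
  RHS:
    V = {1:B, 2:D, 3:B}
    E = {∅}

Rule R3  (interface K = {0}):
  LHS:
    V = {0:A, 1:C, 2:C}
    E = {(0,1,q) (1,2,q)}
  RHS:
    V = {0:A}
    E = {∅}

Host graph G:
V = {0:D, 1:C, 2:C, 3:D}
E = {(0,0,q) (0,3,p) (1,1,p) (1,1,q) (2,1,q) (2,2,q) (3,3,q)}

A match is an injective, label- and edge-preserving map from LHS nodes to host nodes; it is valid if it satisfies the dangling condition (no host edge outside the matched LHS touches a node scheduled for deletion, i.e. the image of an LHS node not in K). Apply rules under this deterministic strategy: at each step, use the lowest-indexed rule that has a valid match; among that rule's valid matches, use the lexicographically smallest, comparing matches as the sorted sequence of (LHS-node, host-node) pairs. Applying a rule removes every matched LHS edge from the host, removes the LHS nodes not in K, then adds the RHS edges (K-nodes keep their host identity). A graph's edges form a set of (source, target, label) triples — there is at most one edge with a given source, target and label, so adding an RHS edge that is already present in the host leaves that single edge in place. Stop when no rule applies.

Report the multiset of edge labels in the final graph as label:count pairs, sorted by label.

Answer: p:2 q:1

Steps:
start.  V:4 E:7  edges: 0-q->0 0-p->3 1-p->1 1-q->1 2-q->1 2-q->2 3-q->3
1. fire R0 via {0↦0, 1↦3, 2↦1}  →  V:4 E:5  edges: 0-p->3 1-p->1 2-q->1 2-q->2 3-q->3
2. fire R0 via {0↦3, 1↦0, 2↦2}  →  V:4 E:3  edges: 0-p->3 1-p->1 2-q->1
halt: no rule applies after step 2
NF edges: [(0, 3, 'p'), (1, 1, 'p'), (2, 1, 'q')]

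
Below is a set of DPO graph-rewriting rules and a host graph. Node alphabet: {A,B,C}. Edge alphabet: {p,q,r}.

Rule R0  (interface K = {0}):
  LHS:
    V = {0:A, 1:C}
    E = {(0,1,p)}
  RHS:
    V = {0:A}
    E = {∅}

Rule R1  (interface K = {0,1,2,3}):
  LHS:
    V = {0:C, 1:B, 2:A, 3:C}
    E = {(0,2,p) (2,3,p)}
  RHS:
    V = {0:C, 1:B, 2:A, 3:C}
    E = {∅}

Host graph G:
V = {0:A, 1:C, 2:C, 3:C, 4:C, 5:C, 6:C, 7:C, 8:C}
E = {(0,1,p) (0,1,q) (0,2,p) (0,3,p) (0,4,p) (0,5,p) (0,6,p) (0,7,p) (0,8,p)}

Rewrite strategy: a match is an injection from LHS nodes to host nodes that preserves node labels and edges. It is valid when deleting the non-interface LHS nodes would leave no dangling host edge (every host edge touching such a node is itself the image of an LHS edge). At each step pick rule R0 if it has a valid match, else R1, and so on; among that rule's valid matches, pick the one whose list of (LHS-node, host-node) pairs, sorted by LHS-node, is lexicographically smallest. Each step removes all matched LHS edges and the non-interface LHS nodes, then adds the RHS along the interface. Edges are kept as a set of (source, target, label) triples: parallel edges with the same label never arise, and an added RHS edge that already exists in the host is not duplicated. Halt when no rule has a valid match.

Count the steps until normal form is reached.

Answer: 7

Steps:
start.  V:9 E:9  edges: 0-p->1 0-q->1 0-p->2 0-p->3 0-p->4 0-p->5 0-p->6 0-p->7 0-p->8
1. fire R0 via {0↦0, 1↦2}  →  V:8 E:8  edges: 0-p->1 0-q->1 0-p->3 0-p->4 0-p->5 0-p->6 0-p->7 0-p->8
2. fire R0 via {0↦0, 1↦3}  →  V:7 E:7  edges: 0-p->1 0-q->1 0-p->4 0-p->5 0-p->6 0-p->7 0-p->8
3. fire R0 via {0↦0, 1↦4}  →  V:6 E:6  edges: 0-p->1 0-q->1 0-p->5 0-p->6 0-p->7 0-p->8
4. fire R0 via {0↦0, 1↦5}  →  V:5 E:5  edges: 0-p->1 0-q->1 0-p->6 0-p->7 0-p->8
5. fire R0 via {0↦0, 1↦6}  →  V:4 E:4  edges: 0-p->1 0-q->1 0-p->7 0-p->8
6. fire R0 via {0↦0, 1↦7}  →  V:3 E:3  edges: 0-p->1 0-q->1 0-p->8
7. fire R0 via {0↦0, 1↦8}  →  V:2 E:2  edges: 0-p->1 0-q->1
halt: no rule applies after step 7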